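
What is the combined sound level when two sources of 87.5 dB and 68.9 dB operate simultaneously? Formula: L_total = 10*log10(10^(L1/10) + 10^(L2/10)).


10^(87.5/10) = 5.62341e+08
10^(68.9/10) = 7.76247e+06
Sum = 5.62341e+08 + 7.76247e+06 = 5.70103e+08
L_total = 10*log10(5.70103e+08) = 87.56 dB


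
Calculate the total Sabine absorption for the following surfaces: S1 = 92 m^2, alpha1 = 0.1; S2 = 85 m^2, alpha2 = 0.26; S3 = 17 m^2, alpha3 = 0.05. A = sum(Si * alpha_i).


92 * 0.1 = 9.2
85 * 0.26 = 22.1
17 * 0.05 = 0.85
A_total = 9.2 + 22.1 + 0.85 = 32.15 m^2


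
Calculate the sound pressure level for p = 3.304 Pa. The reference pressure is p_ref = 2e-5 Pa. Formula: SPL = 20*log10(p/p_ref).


p / p_ref = 3.304 / 2e-5 = 165200
SPL = 20 * log10(165200) = 104.36 dB


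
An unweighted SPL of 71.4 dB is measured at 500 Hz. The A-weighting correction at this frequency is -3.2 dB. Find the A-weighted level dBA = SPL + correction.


A-weighting table: 500 Hz -> -3.2 dB correction
SPL_A = SPL + correction = 71.4 + (-3.2) = 68.2 dBA


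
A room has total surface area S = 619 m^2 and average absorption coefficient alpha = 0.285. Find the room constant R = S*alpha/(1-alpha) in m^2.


R = 619 * 0.285 / (1 - 0.285) = 246.73 m^2


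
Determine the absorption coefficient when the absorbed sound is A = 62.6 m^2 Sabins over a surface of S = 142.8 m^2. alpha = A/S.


Absorption coefficient = absorbed power / incident power
alpha = A / S = 62.6 / 142.8 = 0.43838


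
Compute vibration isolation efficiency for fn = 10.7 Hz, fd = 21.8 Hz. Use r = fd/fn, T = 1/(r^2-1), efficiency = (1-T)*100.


r = 21.8 / 10.7 = 2.03738
r^2 - 1 = 2.03738^2 - 1 = 3.15092
T = 1/3.15092 = 0.317368
Efficiency = (1 - 0.317368)*100 = 68.263 %


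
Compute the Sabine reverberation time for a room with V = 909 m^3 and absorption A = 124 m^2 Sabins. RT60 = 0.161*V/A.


RT60 = 0.161 * 909 / 124 = 1.1802 s


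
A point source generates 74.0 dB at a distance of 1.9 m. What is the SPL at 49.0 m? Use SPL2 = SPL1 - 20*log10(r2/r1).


r2/r1 = 49.0/1.9 = 25.7895
Correction = 20*log10(25.7895) = 28.2289 dB
SPL2 = 74.0 - 28.2289 = 45.771 dB


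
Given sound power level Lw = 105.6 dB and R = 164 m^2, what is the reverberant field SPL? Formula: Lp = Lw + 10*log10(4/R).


4/R = 4/164 = 0.0243902
Lp = 105.6 + 10*log10(0.0243902) = 89.472 dB


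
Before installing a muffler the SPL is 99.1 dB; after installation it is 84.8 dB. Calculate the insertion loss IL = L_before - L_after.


Insertion loss = SPL without muffler - SPL with muffler
IL = 99.1 - 84.8 = 14.3 dB


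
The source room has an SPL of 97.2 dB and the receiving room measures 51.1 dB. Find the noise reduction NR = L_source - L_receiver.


NR = L_source - L_receiver (difference between source and receiving room levels)
NR = 97.2 - 51.1 = 46.1 dB


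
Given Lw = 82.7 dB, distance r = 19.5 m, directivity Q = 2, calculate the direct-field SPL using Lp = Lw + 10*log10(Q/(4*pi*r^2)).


4*pi*r^2 = 4*pi*19.5^2 = 4778.36 m^2
Q / (4*pi*r^2) = 2 / 4778.36 = 0.000418554
Lp = 82.7 + 10*log10(0.000418554) = 48.918 dB


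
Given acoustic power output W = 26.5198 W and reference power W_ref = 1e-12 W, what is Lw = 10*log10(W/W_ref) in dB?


W / W_ref = 26.5198 / 1e-12 = 2.65198e+13
Lw = 10 * log10(2.65198e+13) = 134.24 dB


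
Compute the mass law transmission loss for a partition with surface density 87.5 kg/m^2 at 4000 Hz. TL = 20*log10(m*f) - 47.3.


m * f = 87.5 * 4000 = 350000
20*log10(350000) = 110.881 dB
TL = 110.881 - 47.3 = 63.581 dB


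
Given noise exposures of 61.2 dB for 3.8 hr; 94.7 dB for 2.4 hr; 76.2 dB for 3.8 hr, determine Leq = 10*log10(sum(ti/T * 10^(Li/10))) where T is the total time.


T_total = 3.8 + 2.4 + 3.8 = 10.0 hr
(3.8/10.0) * 10^(61.2/10) = 500938
(2.4/10.0) * 10^(94.7/10) = 7.0829e+08
(3.8/10.0) * 10^(76.2/10) = 1.5841e+07
Sum = 500938 + 7.0829e+08 + 1.5841e+07 = 7.24632e+08
Leq = 10*log10(7.24632e+08) = 88.601 dB


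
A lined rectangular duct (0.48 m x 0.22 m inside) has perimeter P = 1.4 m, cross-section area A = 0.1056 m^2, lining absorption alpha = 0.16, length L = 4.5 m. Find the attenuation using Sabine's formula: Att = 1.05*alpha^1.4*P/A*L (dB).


alpha^1.4 = 0.16^1.4 = 0.076872
Attenuation rate = 1.05 * alpha^1.4 * P / A
= 1.05 * 0.076872 * 1.4 / 0.1056 = 1.07009 dB/m
Total Att = 1.07009 * 4.5 = 4.8154 dB


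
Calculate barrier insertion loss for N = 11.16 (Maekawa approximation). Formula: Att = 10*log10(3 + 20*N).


3 + 20*N = 3 + 20*11.16 = 226.2
Att = 10*log10(226.2) = 23.545 dB


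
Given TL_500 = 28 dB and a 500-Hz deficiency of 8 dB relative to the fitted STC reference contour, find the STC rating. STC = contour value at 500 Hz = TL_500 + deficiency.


By ASTM E413, STC = value of the fitted reference contour at 500 Hz.
Contour value at 500 Hz = TL_500 + deficiency = 28 + 8 = 36
STC = 36


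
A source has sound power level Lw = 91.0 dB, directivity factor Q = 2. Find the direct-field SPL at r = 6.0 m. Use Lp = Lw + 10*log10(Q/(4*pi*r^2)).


4*pi*r^2 = 4*pi*6.0^2 = 452.389 m^2
Q / (4*pi*r^2) = 2 / 452.389 = 0.00442097
Lp = 91.0 + 10*log10(0.00442097) = 67.455 dB


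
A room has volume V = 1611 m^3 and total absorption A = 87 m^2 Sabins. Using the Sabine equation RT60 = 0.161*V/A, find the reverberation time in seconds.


RT60 = 0.161 * 1611 / 87 = 2.9813 s


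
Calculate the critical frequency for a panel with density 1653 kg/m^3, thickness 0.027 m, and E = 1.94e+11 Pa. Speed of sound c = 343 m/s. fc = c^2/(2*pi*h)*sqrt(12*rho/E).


12*rho/E = 12*1653/1.94e+11 = 1.02247e-07
sqrt(12*rho/E) = sqrt(1.02247e-07) = 0.000319761
c^2/(2*pi*h) = 343^2/(2*pi*0.027) = 693497
fc = 693497 * 0.000319761 = 221.75 Hz


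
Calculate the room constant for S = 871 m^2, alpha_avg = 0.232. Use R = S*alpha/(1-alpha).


R = 871 * 0.232 / (1 - 0.232) = 263.11 m^2


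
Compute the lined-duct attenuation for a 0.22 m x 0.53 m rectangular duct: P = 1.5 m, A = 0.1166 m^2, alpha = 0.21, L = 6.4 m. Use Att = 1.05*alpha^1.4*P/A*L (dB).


alpha^1.4 = 0.21^1.4 = 0.112488
Attenuation rate = 1.05 * alpha^1.4 * P / A
= 1.05 * 0.112488 * 1.5 / 0.1166 = 1.51946 dB/m
Total Att = 1.51946 * 6.4 = 9.7245 dB


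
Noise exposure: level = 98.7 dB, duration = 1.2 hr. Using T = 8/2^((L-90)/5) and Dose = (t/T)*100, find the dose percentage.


T_allowed = 8 / 2^((98.7 - 90)/5) = 2.39496 hr
Dose = 1.2 / 2.39496 * 100 = 50.105 %


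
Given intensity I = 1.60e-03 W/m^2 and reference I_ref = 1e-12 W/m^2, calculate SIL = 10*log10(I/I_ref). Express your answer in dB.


I / I_ref = 1.60e-03 / 1e-12 = 1.6e+09
SIL = 10 * log10(1.6e+09) = 92.041 dB


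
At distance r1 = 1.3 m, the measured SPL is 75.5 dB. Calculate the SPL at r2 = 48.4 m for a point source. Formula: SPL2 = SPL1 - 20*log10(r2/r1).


r2/r1 = 48.4/1.3 = 37.2308
Correction = 20*log10(37.2308) = 31.418 dB
SPL2 = 75.5 - 31.418 = 44.082 dB


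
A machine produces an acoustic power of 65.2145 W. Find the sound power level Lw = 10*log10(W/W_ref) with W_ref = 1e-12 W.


W / W_ref = 65.2145 / 1e-12 = 6.52145e+13
Lw = 10 * log10(6.52145e+13) = 138.14 dB


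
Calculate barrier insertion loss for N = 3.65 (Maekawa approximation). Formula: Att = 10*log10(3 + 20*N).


3 + 20*N = 3 + 20*3.65 = 76
Att = 10*log10(76) = 18.808 dB


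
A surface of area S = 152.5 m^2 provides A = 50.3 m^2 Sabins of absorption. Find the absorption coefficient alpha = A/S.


Absorption coefficient = absorbed power / incident power
alpha = A / S = 50.3 / 152.5 = 0.32984


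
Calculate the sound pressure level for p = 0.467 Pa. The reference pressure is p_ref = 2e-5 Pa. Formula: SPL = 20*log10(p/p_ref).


p / p_ref = 0.467 / 2e-5 = 23350
SPL = 20 * log10(23350) = 87.366 dB


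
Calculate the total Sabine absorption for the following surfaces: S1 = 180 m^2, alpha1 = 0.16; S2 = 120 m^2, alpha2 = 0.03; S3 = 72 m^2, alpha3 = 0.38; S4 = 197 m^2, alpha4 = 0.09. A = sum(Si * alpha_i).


180 * 0.16 = 28.8
120 * 0.03 = 3.6
72 * 0.38 = 27.36
197 * 0.09 = 17.73
A_total = 28.8 + 3.6 + 27.36 + 17.73 = 77.49 m^2


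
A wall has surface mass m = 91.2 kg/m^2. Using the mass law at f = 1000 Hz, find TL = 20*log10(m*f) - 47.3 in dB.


m * f = 91.2 * 1000 = 91200
20*log10(91200) = 99.1999 dB
TL = 99.1999 - 47.3 = 51.9 dB


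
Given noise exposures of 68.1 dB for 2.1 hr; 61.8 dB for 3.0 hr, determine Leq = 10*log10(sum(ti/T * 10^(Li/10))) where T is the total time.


T_total = 2.1 + 3.0 = 5.1 hr
(2.1/5.1) * 10^(68.1/10) = 2.65858e+06
(3.0/5.1) * 10^(61.8/10) = 890330
Sum = 2.65858e+06 + 890330 = 3.54891e+06
Leq = 10*log10(3.54891e+06) = 65.501 dB


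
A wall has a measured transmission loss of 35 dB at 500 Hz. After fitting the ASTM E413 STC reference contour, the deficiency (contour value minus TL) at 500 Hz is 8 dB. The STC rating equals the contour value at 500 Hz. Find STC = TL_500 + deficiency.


By ASTM E413, STC = value of the fitted reference contour at 500 Hz.
Contour value at 500 Hz = TL_500 + deficiency = 35 + 8 = 43
STC = 43


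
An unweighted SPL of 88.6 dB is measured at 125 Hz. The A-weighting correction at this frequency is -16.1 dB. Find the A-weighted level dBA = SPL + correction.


A-weighting table: 125 Hz -> -16.1 dB correction
SPL_A = SPL + correction = 88.6 + (-16.1) = 72.5 dBA


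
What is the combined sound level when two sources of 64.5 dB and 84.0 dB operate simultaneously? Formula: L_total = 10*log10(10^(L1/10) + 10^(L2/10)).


10^(64.5/10) = 2.81838e+06
10^(84.0/10) = 2.51189e+08
Sum = 2.81838e+06 + 2.51189e+08 = 2.54007e+08
L_total = 10*log10(2.54007e+08) = 84.048 dB


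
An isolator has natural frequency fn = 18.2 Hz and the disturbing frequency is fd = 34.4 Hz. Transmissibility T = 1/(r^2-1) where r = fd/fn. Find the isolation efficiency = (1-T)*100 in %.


r = 34.4 / 18.2 = 1.89011
r^2 - 1 = 1.89011^2 - 1 = 2.57252
T = 1/2.57252 = 0.388724
Efficiency = (1 - 0.388724)*100 = 61.128 %


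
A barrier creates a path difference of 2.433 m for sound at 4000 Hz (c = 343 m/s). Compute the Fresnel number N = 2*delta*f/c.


N = 2*delta*f/c = 2*delta/lambda, where lambda = c/f
lambda = 343 / 4000 = 0.08575 m
N = 2 * 2.433 / 0.08575 = 56.746


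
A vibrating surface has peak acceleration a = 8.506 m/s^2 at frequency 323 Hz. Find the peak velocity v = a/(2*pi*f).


omega = 2*pi*f = 2*pi*323 = 2029.47 rad/s
v = a / omega = 8.506 / 2029.47 = 0.0041912 m/s


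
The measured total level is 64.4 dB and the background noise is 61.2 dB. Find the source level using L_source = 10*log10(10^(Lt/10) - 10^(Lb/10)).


10^(64.4/10) = 2.75423e+06
10^(61.2/10) = 1.31826e+06
Difference = 2.75423e+06 - 1.31826e+06 = 1.43597e+06
L_source = 10*log10(1.43597e+06) = 61.571 dB


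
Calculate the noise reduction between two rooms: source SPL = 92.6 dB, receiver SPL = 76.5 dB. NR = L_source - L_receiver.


NR = L_source - L_receiver (difference between source and receiving room levels)
NR = 92.6 - 76.5 = 16.1 dB


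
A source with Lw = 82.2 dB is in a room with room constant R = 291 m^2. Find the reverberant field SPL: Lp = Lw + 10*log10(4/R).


4/R = 4/291 = 0.0137457
Lp = 82.2 + 10*log10(0.0137457) = 63.582 dB


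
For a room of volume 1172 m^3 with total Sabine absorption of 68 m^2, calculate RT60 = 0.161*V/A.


RT60 = 0.161 * 1172 / 68 = 2.7749 s


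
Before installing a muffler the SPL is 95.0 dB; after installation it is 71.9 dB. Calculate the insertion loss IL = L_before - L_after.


Insertion loss = SPL without muffler - SPL with muffler
IL = 95.0 - 71.9 = 23.1 dB


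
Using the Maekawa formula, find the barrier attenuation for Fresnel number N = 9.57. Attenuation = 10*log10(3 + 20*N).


3 + 20*N = 3 + 20*9.57 = 194.4
Att = 10*log10(194.4) = 22.887 dB


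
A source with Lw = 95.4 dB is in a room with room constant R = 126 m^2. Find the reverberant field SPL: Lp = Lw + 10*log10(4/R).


4/R = 4/126 = 0.031746
Lp = 95.4 + 10*log10(0.031746) = 80.417 dB


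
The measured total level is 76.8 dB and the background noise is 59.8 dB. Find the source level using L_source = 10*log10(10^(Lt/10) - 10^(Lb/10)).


10^(76.8/10) = 4.7863e+07
10^(59.8/10) = 954993
Difference = 4.7863e+07 - 954993 = 4.6908e+07
L_source = 10*log10(4.6908e+07) = 76.712 dB


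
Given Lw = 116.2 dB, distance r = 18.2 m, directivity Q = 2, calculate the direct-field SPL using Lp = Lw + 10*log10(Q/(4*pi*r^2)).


4*pi*r^2 = 4*pi*18.2^2 = 4162.48 m^2
Q / (4*pi*r^2) = 2 / 4162.48 = 0.000480483
Lp = 116.2 + 10*log10(0.000480483) = 83.017 dB


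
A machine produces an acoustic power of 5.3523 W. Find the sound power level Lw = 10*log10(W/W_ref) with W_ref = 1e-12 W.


W / W_ref = 5.3523 / 1e-12 = 5.3523e+12
Lw = 10 * log10(5.3523e+12) = 127.29 dB


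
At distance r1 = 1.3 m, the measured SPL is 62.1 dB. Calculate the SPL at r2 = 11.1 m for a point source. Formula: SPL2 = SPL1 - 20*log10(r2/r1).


r2/r1 = 11.1/1.3 = 8.53846
Correction = 20*log10(8.53846) = 18.6276 dB
SPL2 = 62.1 - 18.6276 = 43.472 dB


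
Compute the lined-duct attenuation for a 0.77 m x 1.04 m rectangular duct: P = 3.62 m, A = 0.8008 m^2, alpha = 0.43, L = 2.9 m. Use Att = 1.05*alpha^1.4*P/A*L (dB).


alpha^1.4 = 0.43^1.4 = 0.3068
Attenuation rate = 1.05 * alpha^1.4 * P / A
= 1.05 * 0.3068 * 3.62 / 0.8008 = 1.45623 dB/m
Total Att = 1.45623 * 2.9 = 4.2231 dB


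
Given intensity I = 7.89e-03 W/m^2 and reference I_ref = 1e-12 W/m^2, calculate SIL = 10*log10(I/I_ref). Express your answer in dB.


I / I_ref = 7.89e-03 / 1e-12 = 7.89e+09
SIL = 10 * log10(7.89e+09) = 98.971 dB


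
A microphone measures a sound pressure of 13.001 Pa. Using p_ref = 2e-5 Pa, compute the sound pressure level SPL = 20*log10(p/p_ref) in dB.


p / p_ref = 13.001 / 2e-5 = 650050
SPL = 20 * log10(650050) = 116.26 dB


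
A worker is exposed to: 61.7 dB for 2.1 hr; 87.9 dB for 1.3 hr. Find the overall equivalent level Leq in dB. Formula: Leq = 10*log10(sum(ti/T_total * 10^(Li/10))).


T_total = 2.1 + 1.3 = 3.4 hr
(2.1/3.4) * 10^(61.7/10) = 913567
(1.3/3.4) * 10^(87.9/10) = 2.35757e+08
Sum = 913567 + 2.35757e+08 = 2.36671e+08
Leq = 10*log10(2.36671e+08) = 83.741 dB


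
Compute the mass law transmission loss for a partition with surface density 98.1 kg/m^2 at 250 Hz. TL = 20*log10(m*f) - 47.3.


m * f = 98.1 * 250 = 24525
20*log10(24525) = 87.7922 dB
TL = 87.7922 - 47.3 = 40.492 dB


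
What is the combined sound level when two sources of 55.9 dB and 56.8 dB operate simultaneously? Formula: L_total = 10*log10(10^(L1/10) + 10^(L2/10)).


10^(55.9/10) = 389045
10^(56.8/10) = 478630
Sum = 389045 + 478630 = 867675
L_total = 10*log10(867675) = 59.384 dB


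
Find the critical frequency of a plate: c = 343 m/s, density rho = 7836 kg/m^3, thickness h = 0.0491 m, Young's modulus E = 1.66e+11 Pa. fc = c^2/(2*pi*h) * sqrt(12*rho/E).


12*rho/E = 12*7836/1.66e+11 = 5.66458e-07
sqrt(12*rho/E) = sqrt(5.66458e-07) = 0.000752634
c^2/(2*pi*h) = 343^2/(2*pi*0.0491) = 381353
fc = 381353 * 0.000752634 = 287.02 Hz


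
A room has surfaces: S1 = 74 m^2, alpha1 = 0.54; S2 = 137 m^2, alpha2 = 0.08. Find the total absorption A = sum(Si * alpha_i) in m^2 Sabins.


74 * 0.54 = 39.96
137 * 0.08 = 10.96
A_total = 39.96 + 10.96 = 50.92 m^2


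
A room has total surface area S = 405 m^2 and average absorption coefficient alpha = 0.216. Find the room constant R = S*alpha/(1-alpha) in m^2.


R = 405 * 0.216 / (1 - 0.216) = 111.58 m^2


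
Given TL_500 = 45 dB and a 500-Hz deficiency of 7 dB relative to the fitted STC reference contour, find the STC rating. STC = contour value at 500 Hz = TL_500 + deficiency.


By ASTM E413, STC = value of the fitted reference contour at 500 Hz.
Contour value at 500 Hz = TL_500 + deficiency = 45 + 7 = 52
STC = 52


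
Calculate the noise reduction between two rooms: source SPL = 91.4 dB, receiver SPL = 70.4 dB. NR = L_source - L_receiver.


NR = L_source - L_receiver (difference between source and receiving room levels)
NR = 91.4 - 70.4 = 21 dB


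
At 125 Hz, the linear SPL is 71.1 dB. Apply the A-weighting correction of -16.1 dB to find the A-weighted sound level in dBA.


A-weighting table: 125 Hz -> -16.1 dB correction
SPL_A = SPL + correction = 71.1 + (-16.1) = 55 dBA


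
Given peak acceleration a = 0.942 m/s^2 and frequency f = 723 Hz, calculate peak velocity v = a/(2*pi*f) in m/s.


omega = 2*pi*f = 2*pi*723 = 4542.74 rad/s
v = a / omega = 0.942 / 4542.74 = 0.00020736 m/s


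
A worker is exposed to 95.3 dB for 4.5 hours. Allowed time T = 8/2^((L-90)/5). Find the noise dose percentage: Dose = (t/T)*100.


T_allowed = 8 / 2^((95.3 - 90)/5) = 3.83706 hr
Dose = 4.5 / 3.83706 * 100 = 117.28 %


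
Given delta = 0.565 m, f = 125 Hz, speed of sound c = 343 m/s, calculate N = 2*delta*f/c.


N = 2*delta*f/c = 2*delta/lambda, where lambda = c/f
lambda = 343 / 125 = 2.744 m
N = 2 * 0.565 / 2.744 = 0.41181


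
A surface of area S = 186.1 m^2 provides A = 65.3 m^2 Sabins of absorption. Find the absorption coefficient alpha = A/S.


Absorption coefficient = absorbed power / incident power
alpha = A / S = 65.3 / 186.1 = 0.35089


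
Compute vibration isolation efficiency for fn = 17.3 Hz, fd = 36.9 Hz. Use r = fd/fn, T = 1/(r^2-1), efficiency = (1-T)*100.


r = 36.9 / 17.3 = 2.13295
r^2 - 1 = 2.13295^2 - 1 = 3.54948
T = 1/3.54948 = 0.281731
Efficiency = (1 - 0.281731)*100 = 71.827 %


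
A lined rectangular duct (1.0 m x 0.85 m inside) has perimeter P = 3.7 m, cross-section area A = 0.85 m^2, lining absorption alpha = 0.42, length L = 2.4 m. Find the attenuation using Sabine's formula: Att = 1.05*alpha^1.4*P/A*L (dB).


alpha^1.4 = 0.42^1.4 = 0.296858
Attenuation rate = 1.05 * alpha^1.4 * P / A
= 1.05 * 0.296858 * 3.7 / 0.85 = 1.35682 dB/m
Total Att = 1.35682 * 2.4 = 3.2564 dB


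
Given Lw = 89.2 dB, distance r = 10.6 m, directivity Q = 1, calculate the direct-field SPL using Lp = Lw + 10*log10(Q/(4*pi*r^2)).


4*pi*r^2 = 4*pi*10.6^2 = 1411.96 m^2
Q / (4*pi*r^2) = 1 / 1411.96 = 0.000708235
Lp = 89.2 + 10*log10(0.000708235) = 57.702 dB


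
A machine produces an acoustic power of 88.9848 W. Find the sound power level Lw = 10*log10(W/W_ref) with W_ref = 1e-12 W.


W / W_ref = 88.9848 / 1e-12 = 8.89848e+13
Lw = 10 * log10(8.89848e+13) = 139.49 dB


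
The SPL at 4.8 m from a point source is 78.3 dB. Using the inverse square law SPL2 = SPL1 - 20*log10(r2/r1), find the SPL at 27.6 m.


r2/r1 = 27.6/4.8 = 5.75
Correction = 20*log10(5.75) = 15.1934 dB
SPL2 = 78.3 - 15.1934 = 63.107 dB


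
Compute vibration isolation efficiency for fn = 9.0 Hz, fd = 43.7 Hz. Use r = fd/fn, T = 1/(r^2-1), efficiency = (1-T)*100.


r = 43.7 / 9.0 = 4.85556
r^2 - 1 = 4.85556^2 - 1 = 22.5765
T = 1/22.5765 = 0.0442938
Efficiency = (1 - 0.0442938)*100 = 95.571 %


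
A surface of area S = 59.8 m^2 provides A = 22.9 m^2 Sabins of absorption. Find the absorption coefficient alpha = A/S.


Absorption coefficient = absorbed power / incident power
alpha = A / S = 22.9 / 59.8 = 0.38294


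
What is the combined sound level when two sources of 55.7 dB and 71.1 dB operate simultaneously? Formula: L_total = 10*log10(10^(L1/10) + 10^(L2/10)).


10^(55.7/10) = 371535
10^(71.1/10) = 1.28825e+07
Sum = 371535 + 1.28825e+07 = 1.3254e+07
L_total = 10*log10(1.3254e+07) = 71.223 dB


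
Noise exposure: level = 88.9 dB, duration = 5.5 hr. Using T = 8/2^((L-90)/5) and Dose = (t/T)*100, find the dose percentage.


T_allowed = 8 / 2^((88.9 - 90)/5) = 9.31787 hr
Dose = 5.5 / 9.31787 * 100 = 59.026 %


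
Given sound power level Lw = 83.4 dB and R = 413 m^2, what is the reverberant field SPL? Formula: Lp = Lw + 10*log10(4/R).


4/R = 4/413 = 0.00968523
Lp = 83.4 + 10*log10(0.00968523) = 63.261 dB


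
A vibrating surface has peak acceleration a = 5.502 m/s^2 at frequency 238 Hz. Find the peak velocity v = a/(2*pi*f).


omega = 2*pi*f = 2*pi*238 = 1495.4 rad/s
v = a / omega = 5.502 / 1495.4 = 0.0036793 m/s


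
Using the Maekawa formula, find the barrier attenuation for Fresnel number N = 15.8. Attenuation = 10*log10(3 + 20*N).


3 + 20*N = 3 + 20*15.8 = 319
Att = 10*log10(319) = 25.038 dB


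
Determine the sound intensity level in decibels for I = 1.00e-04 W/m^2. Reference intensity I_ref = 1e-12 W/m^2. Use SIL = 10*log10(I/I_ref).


I / I_ref = 1.00e-04 / 1e-12 = 1e+08
SIL = 10 * log10(1e+08) = 80 dB


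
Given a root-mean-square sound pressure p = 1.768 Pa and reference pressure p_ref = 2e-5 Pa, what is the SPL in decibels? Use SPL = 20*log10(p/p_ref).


p / p_ref = 1.768 / 2e-5 = 88400
SPL = 20 * log10(88400) = 98.929 dB


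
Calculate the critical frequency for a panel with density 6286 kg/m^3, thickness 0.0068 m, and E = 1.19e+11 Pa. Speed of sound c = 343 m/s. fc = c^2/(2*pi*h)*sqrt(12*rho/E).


12*rho/E = 12*6286/1.19e+11 = 6.33882e-07
sqrt(12*rho/E) = sqrt(6.33882e-07) = 0.000796167
c^2/(2*pi*h) = 343^2/(2*pi*0.0068) = 2.75359e+06
fc = 2.75359e+06 * 0.000796167 = 2192.3 Hz


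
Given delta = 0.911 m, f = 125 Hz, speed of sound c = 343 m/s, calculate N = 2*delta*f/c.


N = 2*delta*f/c = 2*delta/lambda, where lambda = c/f
lambda = 343 / 125 = 2.744 m
N = 2 * 0.911 / 2.744 = 0.66399


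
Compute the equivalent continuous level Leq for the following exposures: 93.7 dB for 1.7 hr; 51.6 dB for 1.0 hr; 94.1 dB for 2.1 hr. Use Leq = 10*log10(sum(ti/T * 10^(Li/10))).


T_total = 1.7 + 1.0 + 2.1 = 4.8 hr
(1.7/4.8) * 10^(93.7/10) = 8.30248e+08
(1.0/4.8) * 10^(51.6/10) = 30113.3
(2.1/4.8) * 10^(94.1/10) = 1.12455e+09
Sum = 8.30248e+08 + 30113.3 + 1.12455e+09 = 1.95483e+09
Leq = 10*log10(1.95483e+09) = 92.911 dB


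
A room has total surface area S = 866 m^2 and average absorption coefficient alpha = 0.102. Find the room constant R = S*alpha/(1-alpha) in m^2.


R = 866 * 0.102 / (1 - 0.102) = 98.365 m^2


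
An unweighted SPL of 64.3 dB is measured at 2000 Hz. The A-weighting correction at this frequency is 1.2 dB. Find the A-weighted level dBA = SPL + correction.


A-weighting table: 2000 Hz -> 1.2 dB correction
SPL_A = SPL + correction = 64.3 + (1.2) = 65.5 dBA


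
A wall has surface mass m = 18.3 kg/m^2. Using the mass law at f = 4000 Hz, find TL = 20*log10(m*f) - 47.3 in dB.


m * f = 18.3 * 4000 = 73200
20*log10(73200) = 97.2902 dB
TL = 97.2902 - 47.3 = 49.99 dB


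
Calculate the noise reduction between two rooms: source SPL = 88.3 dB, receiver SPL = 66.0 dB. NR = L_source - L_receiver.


NR = L_source - L_receiver (difference between source and receiving room levels)
NR = 88.3 - 66.0 = 22.3 dB


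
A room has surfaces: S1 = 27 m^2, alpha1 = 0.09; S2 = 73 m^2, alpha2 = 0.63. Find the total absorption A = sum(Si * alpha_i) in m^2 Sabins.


27 * 0.09 = 2.43
73 * 0.63 = 45.99
A_total = 2.43 + 45.99 = 48.42 m^2


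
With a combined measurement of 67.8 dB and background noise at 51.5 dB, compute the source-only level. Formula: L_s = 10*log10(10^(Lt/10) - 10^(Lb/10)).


10^(67.8/10) = 6.0256e+06
10^(51.5/10) = 141254
Difference = 6.0256e+06 - 141254 = 5.88435e+06
L_source = 10*log10(5.88435e+06) = 67.697 dB


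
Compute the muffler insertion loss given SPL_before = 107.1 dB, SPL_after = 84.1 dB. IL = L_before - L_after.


Insertion loss = SPL without muffler - SPL with muffler
IL = 107.1 - 84.1 = 23 dB


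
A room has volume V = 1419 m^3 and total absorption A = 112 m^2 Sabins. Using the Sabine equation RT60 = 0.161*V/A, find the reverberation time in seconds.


RT60 = 0.161 * 1419 / 112 = 2.0398 s


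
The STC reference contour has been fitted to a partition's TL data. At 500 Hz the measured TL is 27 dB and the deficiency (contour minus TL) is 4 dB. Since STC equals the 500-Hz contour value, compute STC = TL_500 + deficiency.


By ASTM E413, STC = value of the fitted reference contour at 500 Hz.
Contour value at 500 Hz = TL_500 + deficiency = 27 + 4 = 31
STC = 31


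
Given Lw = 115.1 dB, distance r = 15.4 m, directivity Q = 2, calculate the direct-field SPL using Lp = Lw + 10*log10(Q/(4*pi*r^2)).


4*pi*r^2 = 4*pi*15.4^2 = 2980.24 m^2
Q / (4*pi*r^2) = 2 / 2980.24 = 0.000671087
Lp = 115.1 + 10*log10(0.000671087) = 83.368 dB


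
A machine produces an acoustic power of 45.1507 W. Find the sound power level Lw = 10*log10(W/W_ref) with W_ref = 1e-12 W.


W / W_ref = 45.1507 / 1e-12 = 4.51507e+13
Lw = 10 * log10(4.51507e+13) = 136.55 dB


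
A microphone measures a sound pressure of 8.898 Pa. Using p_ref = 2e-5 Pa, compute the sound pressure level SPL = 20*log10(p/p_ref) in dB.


p / p_ref = 8.898 / 2e-5 = 444900
SPL = 20 * log10(444900) = 112.97 dB


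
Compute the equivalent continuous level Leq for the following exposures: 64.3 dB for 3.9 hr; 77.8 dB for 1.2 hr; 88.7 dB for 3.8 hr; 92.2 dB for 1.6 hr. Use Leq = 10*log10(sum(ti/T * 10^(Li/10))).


T_total = 3.9 + 1.2 + 3.8 + 1.6 = 10.5 hr
(3.9/10.5) * 10^(64.3/10) = 999713
(1.2/10.5) * 10^(77.8/10) = 6.8864e+06
(3.8/10.5) * 10^(88.7/10) = 2.68284e+08
(1.6/10.5) * 10^(92.2/10) = 2.52889e+08
Sum = 999713 + 6.8864e+06 + 2.68284e+08 + 2.52889e+08 = 5.29059e+08
Leq = 10*log10(5.29059e+08) = 87.235 dB


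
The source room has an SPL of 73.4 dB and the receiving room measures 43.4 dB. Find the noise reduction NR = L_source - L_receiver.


NR = L_source - L_receiver (difference between source and receiving room levels)
NR = 73.4 - 43.4 = 30 dB


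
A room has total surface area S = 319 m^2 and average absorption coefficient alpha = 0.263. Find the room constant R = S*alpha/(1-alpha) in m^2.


R = 319 * 0.263 / (1 - 0.263) = 113.84 m^2


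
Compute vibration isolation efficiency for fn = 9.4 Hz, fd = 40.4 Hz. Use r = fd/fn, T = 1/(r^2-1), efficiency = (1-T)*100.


r = 40.4 / 9.4 = 4.29787
r^2 - 1 = 4.29787^2 - 1 = 17.4717
T = 1/17.4717 = 0.0572354
Efficiency = (1 - 0.0572354)*100 = 94.276 %


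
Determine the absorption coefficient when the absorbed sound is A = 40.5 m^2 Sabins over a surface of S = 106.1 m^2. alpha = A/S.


Absorption coefficient = absorbed power / incident power
alpha = A / S = 40.5 / 106.1 = 0.38172


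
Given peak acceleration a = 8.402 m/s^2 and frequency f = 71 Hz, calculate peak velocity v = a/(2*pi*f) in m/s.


omega = 2*pi*f = 2*pi*71 = 446.106 rad/s
v = a / omega = 8.402 / 446.106 = 0.018834 m/s


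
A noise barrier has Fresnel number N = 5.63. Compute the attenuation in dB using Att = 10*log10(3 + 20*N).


3 + 20*N = 3 + 20*5.63 = 115.6
Att = 10*log10(115.6) = 20.63 dB


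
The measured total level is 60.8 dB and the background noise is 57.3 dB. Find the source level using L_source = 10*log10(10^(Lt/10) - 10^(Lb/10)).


10^(60.8/10) = 1.20226e+06
10^(57.3/10) = 537032
Difference = 1.20226e+06 - 537032 = 665228
L_source = 10*log10(665228) = 58.23 dB


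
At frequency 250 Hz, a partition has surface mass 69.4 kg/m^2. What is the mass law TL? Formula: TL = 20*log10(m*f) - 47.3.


m * f = 69.4 * 250 = 17350
20*log10(17350) = 84.786 dB
TL = 84.786 - 47.3 = 37.486 dB


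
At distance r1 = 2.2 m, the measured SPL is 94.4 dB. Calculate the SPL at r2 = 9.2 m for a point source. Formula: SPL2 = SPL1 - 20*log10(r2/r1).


r2/r1 = 9.2/2.2 = 4.18182
Correction = 20*log10(4.18182) = 12.4273 dB
SPL2 = 94.4 - 12.4273 = 81.973 dB


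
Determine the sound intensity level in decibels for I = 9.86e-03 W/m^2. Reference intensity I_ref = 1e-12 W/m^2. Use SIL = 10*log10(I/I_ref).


I / I_ref = 9.86e-03 / 1e-12 = 9.86e+09
SIL = 10 * log10(9.86e+09) = 99.939 dB


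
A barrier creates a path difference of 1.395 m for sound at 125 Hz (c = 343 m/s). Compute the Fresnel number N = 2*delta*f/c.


N = 2*delta*f/c = 2*delta/lambda, where lambda = c/f
lambda = 343 / 125 = 2.744 m
N = 2 * 1.395 / 2.744 = 1.0168


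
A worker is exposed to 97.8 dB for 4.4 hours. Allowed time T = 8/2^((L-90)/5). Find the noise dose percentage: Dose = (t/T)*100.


T_allowed = 8 / 2^((97.8 - 90)/5) = 2.71321 hr
Dose = 4.4 / 2.71321 * 100 = 162.17 %


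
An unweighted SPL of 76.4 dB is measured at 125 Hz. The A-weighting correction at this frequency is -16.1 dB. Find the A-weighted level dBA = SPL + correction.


A-weighting table: 125 Hz -> -16.1 dB correction
SPL_A = SPL + correction = 76.4 + (-16.1) = 60.3 dBA


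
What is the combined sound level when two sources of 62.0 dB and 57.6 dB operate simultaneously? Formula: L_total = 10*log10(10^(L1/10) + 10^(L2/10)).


10^(62.0/10) = 1.58489e+06
10^(57.6/10) = 575440
Sum = 1.58489e+06 + 575440 = 2.16033e+06
L_total = 10*log10(2.16033e+06) = 63.345 dB


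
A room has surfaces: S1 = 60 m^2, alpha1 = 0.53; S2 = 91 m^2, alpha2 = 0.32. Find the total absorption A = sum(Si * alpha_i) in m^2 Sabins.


60 * 0.53 = 31.8
91 * 0.32 = 29.12
A_total = 31.8 + 29.12 = 60.92 m^2


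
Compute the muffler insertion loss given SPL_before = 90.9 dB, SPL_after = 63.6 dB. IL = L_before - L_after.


Insertion loss = SPL without muffler - SPL with muffler
IL = 90.9 - 63.6 = 27.3 dB


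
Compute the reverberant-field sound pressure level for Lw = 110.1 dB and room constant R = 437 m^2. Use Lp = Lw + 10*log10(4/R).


4/R = 4/437 = 0.00915332
Lp = 110.1 + 10*log10(0.00915332) = 89.716 dB


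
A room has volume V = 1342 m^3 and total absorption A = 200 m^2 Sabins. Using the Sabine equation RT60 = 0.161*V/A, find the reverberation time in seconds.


RT60 = 0.161 * 1342 / 200 = 1.0803 s


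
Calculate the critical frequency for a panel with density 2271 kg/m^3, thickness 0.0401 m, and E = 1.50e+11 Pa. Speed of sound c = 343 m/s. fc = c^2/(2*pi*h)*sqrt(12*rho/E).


12*rho/E = 12*2271/1.50e+11 = 1.8168e-07
sqrt(12*rho/E) = sqrt(1.8168e-07) = 0.000426239
c^2/(2*pi*h) = 343^2/(2*pi*0.0401) = 466943
fc = 466943 * 0.000426239 = 199.03 Hz


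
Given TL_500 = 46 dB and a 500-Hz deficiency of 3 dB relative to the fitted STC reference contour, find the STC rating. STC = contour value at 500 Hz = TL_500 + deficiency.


By ASTM E413, STC = value of the fitted reference contour at 500 Hz.
Contour value at 500 Hz = TL_500 + deficiency = 46 + 3 = 49
STC = 49


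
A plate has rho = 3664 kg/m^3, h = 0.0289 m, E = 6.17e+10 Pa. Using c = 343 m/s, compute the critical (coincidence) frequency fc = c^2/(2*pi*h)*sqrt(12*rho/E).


12*rho/E = 12*3664/6.17e+10 = 7.12609e-07
sqrt(12*rho/E) = sqrt(7.12609e-07) = 0.000844162
c^2/(2*pi*h) = 343^2/(2*pi*0.0289) = 647904
fc = 647904 * 0.000844162 = 546.94 Hz


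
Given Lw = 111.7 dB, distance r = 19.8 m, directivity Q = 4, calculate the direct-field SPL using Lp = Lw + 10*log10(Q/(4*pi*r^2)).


4*pi*r^2 = 4*pi*19.8^2 = 4926.52 m^2
Q / (4*pi*r^2) = 4 / 4926.52 = 0.000811932
Lp = 111.7 + 10*log10(0.000811932) = 80.795 dB


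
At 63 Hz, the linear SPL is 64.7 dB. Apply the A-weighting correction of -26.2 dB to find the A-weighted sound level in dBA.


A-weighting table: 63 Hz -> -26.2 dB correction
SPL_A = SPL + correction = 64.7 + (-26.2) = 38.5 dBA


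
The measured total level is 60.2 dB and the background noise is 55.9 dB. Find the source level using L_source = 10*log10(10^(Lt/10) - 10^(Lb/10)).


10^(60.2/10) = 1.04713e+06
10^(55.9/10) = 389045
Difference = 1.04713e+06 - 389045 = 658085
L_source = 10*log10(658085) = 58.183 dB


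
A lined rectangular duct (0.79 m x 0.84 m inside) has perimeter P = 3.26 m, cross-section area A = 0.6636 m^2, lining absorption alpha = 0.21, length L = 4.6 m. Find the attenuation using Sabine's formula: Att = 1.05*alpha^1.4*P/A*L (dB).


alpha^1.4 = 0.21^1.4 = 0.112488
Attenuation rate = 1.05 * alpha^1.4 * P / A
= 1.05 * 0.112488 * 3.26 / 0.6636 = 0.580239 dB/m
Total Att = 0.580239 * 4.6 = 2.6691 dB


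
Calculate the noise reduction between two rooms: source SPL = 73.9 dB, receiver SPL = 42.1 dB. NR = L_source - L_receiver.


NR = L_source - L_receiver (difference between source and receiving room levels)
NR = 73.9 - 42.1 = 31.8 dB


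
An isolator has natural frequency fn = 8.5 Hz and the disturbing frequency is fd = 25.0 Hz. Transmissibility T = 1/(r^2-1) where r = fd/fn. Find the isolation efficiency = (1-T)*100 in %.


r = 25.0 / 8.5 = 2.94118
r^2 - 1 = 2.94118^2 - 1 = 7.65054
T = 1/7.65054 = 0.13071
Efficiency = (1 - 0.13071)*100 = 86.929 %


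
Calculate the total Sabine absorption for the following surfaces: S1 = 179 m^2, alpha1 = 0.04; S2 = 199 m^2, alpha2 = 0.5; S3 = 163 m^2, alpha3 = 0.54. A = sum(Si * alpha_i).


179 * 0.04 = 7.16
199 * 0.5 = 99.5
163 * 0.54 = 88.02
A_total = 7.16 + 99.5 + 88.02 = 194.68 m^2


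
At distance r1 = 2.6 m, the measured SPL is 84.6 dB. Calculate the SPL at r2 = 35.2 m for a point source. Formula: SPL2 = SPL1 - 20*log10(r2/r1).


r2/r1 = 35.2/2.6 = 13.5385
Correction = 20*log10(13.5385) = 22.6314 dB
SPL2 = 84.6 - 22.6314 = 61.969 dB


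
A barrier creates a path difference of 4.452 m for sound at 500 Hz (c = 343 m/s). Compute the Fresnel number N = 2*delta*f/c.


N = 2*delta*f/c = 2*delta/lambda, where lambda = c/f
lambda = 343 / 500 = 0.686 m
N = 2 * 4.452 / 0.686 = 12.98


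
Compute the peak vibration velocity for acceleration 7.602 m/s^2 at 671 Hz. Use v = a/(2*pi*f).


omega = 2*pi*f = 2*pi*671 = 4216.02 rad/s
v = a / omega = 7.602 / 4216.02 = 0.0018031 m/s


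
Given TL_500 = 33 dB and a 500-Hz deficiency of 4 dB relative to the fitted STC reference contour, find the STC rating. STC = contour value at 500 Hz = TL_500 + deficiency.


By ASTM E413, STC = value of the fitted reference contour at 500 Hz.
Contour value at 500 Hz = TL_500 + deficiency = 33 + 4 = 37
STC = 37


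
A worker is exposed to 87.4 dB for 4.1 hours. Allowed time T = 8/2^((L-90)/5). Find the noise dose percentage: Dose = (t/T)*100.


T_allowed = 8 / 2^((87.4 - 90)/5) = 11.4716 hr
Dose = 4.1 / 11.4716 * 100 = 35.74 %


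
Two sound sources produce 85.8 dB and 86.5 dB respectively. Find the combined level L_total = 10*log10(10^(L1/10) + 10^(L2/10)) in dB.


10^(85.8/10) = 3.80189e+08
10^(86.5/10) = 4.46684e+08
Sum = 3.80189e+08 + 4.46684e+08 = 8.26873e+08
L_total = 10*log10(8.26873e+08) = 89.174 dB


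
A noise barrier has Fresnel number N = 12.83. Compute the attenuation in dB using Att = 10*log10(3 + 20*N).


3 + 20*N = 3 + 20*12.83 = 259.6
Att = 10*log10(259.6) = 24.143 dB


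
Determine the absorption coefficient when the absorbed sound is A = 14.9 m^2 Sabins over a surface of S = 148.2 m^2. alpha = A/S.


Absorption coefficient = absorbed power / incident power
alpha = A / S = 14.9 / 148.2 = 0.10054


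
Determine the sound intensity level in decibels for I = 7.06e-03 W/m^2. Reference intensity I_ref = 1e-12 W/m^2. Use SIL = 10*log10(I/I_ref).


I / I_ref = 7.06e-03 / 1e-12 = 7.06e+09
SIL = 10 * log10(7.06e+09) = 98.488 dB


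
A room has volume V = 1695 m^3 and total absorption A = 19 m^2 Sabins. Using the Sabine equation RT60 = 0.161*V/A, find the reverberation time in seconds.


RT60 = 0.161 * 1695 / 19 = 14.363 s


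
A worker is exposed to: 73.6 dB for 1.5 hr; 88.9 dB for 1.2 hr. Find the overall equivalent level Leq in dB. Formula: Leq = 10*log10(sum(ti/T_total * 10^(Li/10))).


T_total = 1.5 + 1.2 = 2.7 hr
(1.5/2.7) * 10^(73.6/10) = 1.2727e+07
(1.2/2.7) * 10^(88.9/10) = 3.44999e+08
Sum = 1.2727e+07 + 3.44999e+08 = 3.57726e+08
Leq = 10*log10(3.57726e+08) = 85.536 dB


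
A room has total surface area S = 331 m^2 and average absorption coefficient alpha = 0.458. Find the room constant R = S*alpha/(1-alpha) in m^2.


R = 331 * 0.458 / (1 - 0.458) = 279.7 m^2


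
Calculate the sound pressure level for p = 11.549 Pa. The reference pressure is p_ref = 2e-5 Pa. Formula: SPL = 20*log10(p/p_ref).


p / p_ref = 11.549 / 2e-5 = 577450
SPL = 20 * log10(577450) = 115.23 dB


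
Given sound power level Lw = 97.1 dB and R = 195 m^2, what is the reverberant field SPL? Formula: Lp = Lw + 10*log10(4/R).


4/R = 4/195 = 0.0205128
Lp = 97.1 + 10*log10(0.0205128) = 80.22 dB


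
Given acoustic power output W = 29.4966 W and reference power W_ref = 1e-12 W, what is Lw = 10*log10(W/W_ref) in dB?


W / W_ref = 29.4966 / 1e-12 = 2.94966e+13
Lw = 10 * log10(2.94966e+13) = 134.7 dB


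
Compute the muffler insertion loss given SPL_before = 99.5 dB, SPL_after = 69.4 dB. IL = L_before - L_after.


Insertion loss = SPL without muffler - SPL with muffler
IL = 99.5 - 69.4 = 30.1 dB


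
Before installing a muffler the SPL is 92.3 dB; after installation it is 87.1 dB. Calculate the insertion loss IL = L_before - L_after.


Insertion loss = SPL without muffler - SPL with muffler
IL = 92.3 - 87.1 = 5.2 dB


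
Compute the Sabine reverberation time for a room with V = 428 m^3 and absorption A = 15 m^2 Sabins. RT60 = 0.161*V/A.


RT60 = 0.161 * 428 / 15 = 4.5939 s


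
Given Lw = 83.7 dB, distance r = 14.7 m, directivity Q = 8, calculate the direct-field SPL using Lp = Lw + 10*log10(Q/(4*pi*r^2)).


4*pi*r^2 = 4*pi*14.7^2 = 2715.47 m^2
Q / (4*pi*r^2) = 8 / 2715.47 = 0.00294608
Lp = 83.7 + 10*log10(0.00294608) = 58.392 dB


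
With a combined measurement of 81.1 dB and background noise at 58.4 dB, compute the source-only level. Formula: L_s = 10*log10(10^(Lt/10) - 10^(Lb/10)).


10^(81.1/10) = 1.28825e+08
10^(58.4/10) = 691831
Difference = 1.28825e+08 - 691831 = 1.28133e+08
L_source = 10*log10(1.28133e+08) = 81.077 dB


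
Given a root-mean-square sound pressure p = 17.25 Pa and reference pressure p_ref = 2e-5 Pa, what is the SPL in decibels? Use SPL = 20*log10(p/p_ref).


p / p_ref = 17.25 / 2e-5 = 862500
SPL = 20 * log10(862500) = 118.72 dB


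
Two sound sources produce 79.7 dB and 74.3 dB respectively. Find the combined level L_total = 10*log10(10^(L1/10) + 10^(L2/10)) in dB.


10^(79.7/10) = 9.33254e+07
10^(74.3/10) = 2.69153e+07
Sum = 9.33254e+07 + 2.69153e+07 = 1.20241e+08
L_total = 10*log10(1.20241e+08) = 80.801 dB


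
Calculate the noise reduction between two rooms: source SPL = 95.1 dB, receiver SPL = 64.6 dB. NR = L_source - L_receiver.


NR = L_source - L_receiver (difference between source and receiving room levels)
NR = 95.1 - 64.6 = 30.5 dB


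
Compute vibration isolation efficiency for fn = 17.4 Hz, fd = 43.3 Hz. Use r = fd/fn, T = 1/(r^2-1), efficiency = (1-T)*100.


r = 43.3 / 17.4 = 2.48851
r^2 - 1 = 2.48851^2 - 1 = 5.19268
T = 1/5.19268 = 0.192579
Efficiency = (1 - 0.192579)*100 = 80.742 %


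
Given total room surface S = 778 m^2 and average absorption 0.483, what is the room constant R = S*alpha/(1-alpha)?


R = 778 * 0.483 / (1 - 0.483) = 726.84 m^2


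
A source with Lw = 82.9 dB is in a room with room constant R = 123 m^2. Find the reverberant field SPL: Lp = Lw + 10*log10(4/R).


4/R = 4/123 = 0.0325203
Lp = 82.9 + 10*log10(0.0325203) = 68.022 dB


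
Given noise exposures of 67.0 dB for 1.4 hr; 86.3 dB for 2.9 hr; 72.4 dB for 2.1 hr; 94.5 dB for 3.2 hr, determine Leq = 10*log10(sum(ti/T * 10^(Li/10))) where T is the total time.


T_total = 1.4 + 2.9 + 2.1 + 3.2 = 9.6 hr
(1.4/9.6) * 10^(67.0/10) = 730898
(2.9/9.6) * 10^(86.3/10) = 1.28863e+08
(2.1/9.6) * 10^(72.4/10) = 3.80144e+06
(3.2/9.6) * 10^(94.5/10) = 9.39461e+08
Sum = 730898 + 1.28863e+08 + 3.80144e+06 + 9.39461e+08 = 1.07286e+09
Leq = 10*log10(1.07286e+09) = 90.305 dB


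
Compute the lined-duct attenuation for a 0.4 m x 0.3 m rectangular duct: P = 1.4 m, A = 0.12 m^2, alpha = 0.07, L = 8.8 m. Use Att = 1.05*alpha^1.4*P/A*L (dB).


alpha^1.4 = 0.07^1.4 = 0.0241622
Attenuation rate = 1.05 * alpha^1.4 * P / A
= 1.05 * 0.0241622 * 1.4 / 0.12 = 0.295987 dB/m
Total Att = 0.295987 * 8.8 = 2.6047 dB


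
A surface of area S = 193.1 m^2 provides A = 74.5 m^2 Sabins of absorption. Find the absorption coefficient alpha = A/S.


Absorption coefficient = absorbed power / incident power
alpha = A / S = 74.5 / 193.1 = 0.38581


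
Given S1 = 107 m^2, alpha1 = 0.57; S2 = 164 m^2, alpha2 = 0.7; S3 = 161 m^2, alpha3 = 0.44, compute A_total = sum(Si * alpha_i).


107 * 0.57 = 60.99
164 * 0.7 = 114.8
161 * 0.44 = 70.84
A_total = 60.99 + 114.8 + 70.84 = 246.63 m^2
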